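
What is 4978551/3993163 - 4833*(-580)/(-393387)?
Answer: -3078299229861/523619471027 ≈ -5.8789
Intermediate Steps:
4978551/3993163 - 4833*(-580)/(-393387) = 4978551*(1/3993163) + 2803140*(-1/393387) = 4978551/3993163 - 934380/131129 = -3078299229861/523619471027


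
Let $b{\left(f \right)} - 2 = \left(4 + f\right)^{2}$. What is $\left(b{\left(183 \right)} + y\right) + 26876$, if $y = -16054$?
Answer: $45793$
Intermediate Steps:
$b{\left(f \right)} = 2 + \left(4 + f\right)^{2}$
$\left(b{\left(183 \right)} + y\right) + 26876 = \left(\left(2 + \left(4 + 183\right)^{2}\right) - 16054\right) + 26876 = \left(\left(2 + 187^{2}\right) - 16054\right) + 26876 = \left(\left(2 + 34969\right) - 16054\right) + 26876 = \left(34971 - 16054\right) + 26876 = 18917 + 26876 = 45793$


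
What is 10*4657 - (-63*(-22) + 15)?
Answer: 45169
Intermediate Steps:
10*4657 - (-63*(-22) + 15) = 46570 - (1386 + 15) = 46570 - 1*1401 = 46570 - 1401 = 45169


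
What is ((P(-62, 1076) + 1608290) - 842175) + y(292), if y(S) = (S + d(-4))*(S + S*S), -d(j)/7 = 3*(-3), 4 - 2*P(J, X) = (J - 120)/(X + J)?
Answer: 2428802773/78 ≈ 3.1138e+7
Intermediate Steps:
P(J, X) = 2 - (-120 + J)/(2*(J + X)) (P(J, X) = 2 - (J - 120)/(2*(X + J)) = 2 - (-120 + J)/(2*(J + X)))
d(j) = 63 (d(j) = -21*(-3) = -7*(-9) = 63)
y(S) = (63 + S)*(S + S**2) (y(S) = (S + 63)*(S + S*S) = (63 + S)*(S + S**2))
((P(-62, 1076) + 1608290) - 842175) + y(292) = (((60 + 2*1076 + (3/2)*(-62))/(-62 + 1076) + 1608290) - 842175) + 292*(63 + 292**2 + 64*292) = (((60 + 2152 - 93)/1014 + 1608290) - 842175) + 292*(63 + 85264 + 18688) = (((1/1014)*2119 + 1608290) - 842175) + 292*104015 = ((163/78 + 1608290) - 842175) + 30372380 = (125446783/78 - 842175) + 30372380 = 59757133/78 + 30372380 = 2428802773/78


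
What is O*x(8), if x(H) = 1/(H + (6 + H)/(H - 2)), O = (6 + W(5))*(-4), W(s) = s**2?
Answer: -12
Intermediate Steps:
O = -124 (O = (6 + 5**2)*(-4) = (6 + 25)*(-4) = 31*(-4) = -124)
x(H) = 1/(H + (6 + H)/(-2 + H))
O*x(8) = -124*(-2 + 8)/(6 + 8**2 - 1*8) = -124*6/(6 + 64 - 8) = -124*6/62 = -2*6 = -124*3/31 = -12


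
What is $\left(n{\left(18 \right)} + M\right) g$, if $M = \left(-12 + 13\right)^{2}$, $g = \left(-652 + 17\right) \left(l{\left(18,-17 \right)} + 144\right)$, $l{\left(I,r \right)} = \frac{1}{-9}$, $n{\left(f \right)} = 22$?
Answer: $- \frac{18913475}{9} \approx -2.1015 \cdot 10^{6}$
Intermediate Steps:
$l{\left(I,r \right)} = - \frac{1}{9}$
$g = - \frac{822325}{9}$ ($g = \left(-652 + 17\right) \left(- \frac{1}{9} + 144\right) = \left(-635\right) \frac{1295}{9} = - \frac{822325}{9} \approx -91370.0$)
$M = 1$ ($M = 1^{2} = 1$)
$\left(n{\left(18 \right)} + M\right) g = \left(22 + 1\right) \left(- \frac{822325}{9}\right) = 23 \left(- \frac{822325}{9}\right) = - \frac{18913475}{9}$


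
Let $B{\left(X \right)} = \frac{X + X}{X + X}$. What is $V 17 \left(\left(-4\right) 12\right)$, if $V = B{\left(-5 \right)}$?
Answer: $-816$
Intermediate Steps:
$B{\left(X \right)} = 1$ ($B{\left(X \right)} = \frac{2 X}{2 X} = 2 X \frac{1}{2 X} = 1$)
$V = 1$
$V 17 \left(\left(-4\right) 12\right) = 1 \cdot 17 \left(\left(-4\right) 12\right) = 17 \left(-48\right) = -816$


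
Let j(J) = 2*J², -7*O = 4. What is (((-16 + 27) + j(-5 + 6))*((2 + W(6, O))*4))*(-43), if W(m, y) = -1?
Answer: -2236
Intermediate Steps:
O = -4/7 (O = -⅐*4 = -4/7 ≈ -0.57143)
(((-16 + 27) + j(-5 + 6))*((2 + W(6, O))*4))*(-43) = (((-16 + 27) + 2*(-5 + 6)²)*((2 - 1)*4))*(-43) = ((11 + 2*1²)*(1*4))*(-43) = ((11 + 2*1)*4)*(-43) = ((11 + 2)*4)*(-43) = (13*4)*(-43) = 52*(-43) = -2236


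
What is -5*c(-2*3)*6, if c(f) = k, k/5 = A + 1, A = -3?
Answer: 300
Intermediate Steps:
k = -10 (k = 5*(-3 + 1) = 5*(-2) = -10)
c(f) = -10
-5*c(-2*3)*6 = -5*(-10)*6 = 50*6 = 300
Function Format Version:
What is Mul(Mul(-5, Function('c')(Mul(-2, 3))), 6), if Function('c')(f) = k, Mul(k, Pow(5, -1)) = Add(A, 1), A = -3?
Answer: 300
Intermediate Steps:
k = -10 (k = Mul(5, Add(-3, 1)) = Mul(5, -2) = -10)
Function('c')(f) = -10
Mul(Mul(-5, Function('c')(Mul(-2, 3))), 6) = Mul(Mul(-5, -10), 6) = Mul(50, 6) = 300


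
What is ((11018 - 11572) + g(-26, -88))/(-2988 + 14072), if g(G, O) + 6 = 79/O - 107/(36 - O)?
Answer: -1532483/30237152 ≈ -0.050682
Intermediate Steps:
g(G, O) = -6 - 107/(36 - O) + 79/O (g(G, O) = -6 + (79/O - 107/(36 - O)) = -6 + (-107/(36 - O) + 79/O) = -6 - 107/(36 - O) + 79/O)
((11018 - 11572) + g(-26, -88))/(-2988 + 14072) = ((11018 - 11572) + 6*(-474 - 1*(-88)² + 67*(-88))/(-88*(-36 - 88)))/(-2988 + 14072) = (-554 + 6*(-1/88)*(-474 - 1*7744 - 5896)/(-124))/11084 = (-554 + 6*(-1/88)*(-1/124)*(-474 - 7744 - 5896))*(1/11084) = (-554 + 6*(-1/88)*(-1/124)*(-14114))*(1/11084) = (-554 - 21171/2728)*(1/11084) = -1532483/2728*1/11084 = -1532483/30237152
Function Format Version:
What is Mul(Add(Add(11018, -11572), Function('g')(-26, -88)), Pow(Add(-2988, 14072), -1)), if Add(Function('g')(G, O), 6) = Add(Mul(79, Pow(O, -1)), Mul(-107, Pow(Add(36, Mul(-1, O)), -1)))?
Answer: Rational(-1532483, 30237152) ≈ -0.050682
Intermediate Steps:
Function('g')(G, O) = Add(-6, Mul(-107, Pow(Add(36, Mul(-1, O)), -1)), Mul(79, Pow(O, -1))) (Function('g')(G, O) = Add(-6, Add(Mul(79, Pow(O, -1)), Mul(-107, Pow(Add(36, Mul(-1, O)), -1)))) = Add(-6, Add(Mul(-107, Pow(Add(36, Mul(-1, O)), -1)), Mul(79, Pow(O, -1)))) = Add(-6, Mul(-107, Pow(Add(36, Mul(-1, O)), -1)), Mul(79, Pow(O, -1))))
Mul(Add(Add(11018, -11572), Function('g')(-26, -88)), Pow(Add(-2988, 14072), -1)) = Mul(Add(Add(11018, -11572), Mul(6, Pow(-88, -1), Pow(Add(-36, -88), -1), Add(-474, Mul(-1, Pow(-88, 2)), Mul(67, -88)))), Pow(Add(-2988, 14072), -1)) = Mul(Add(-554, Mul(6, Rational(-1, 88), Pow(-124, -1), Add(-474, Mul(-1, 7744), -5896))), Pow(11084, -1)) = Mul(Add(-554, Mul(6, Rational(-1, 88), Rational(-1, 124), Add(-474, -7744, -5896))), Rational(1, 11084)) = Mul(Add(-554, Mul(6, Rational(-1, 88), Rational(-1, 124), -14114)), Rational(1, 11084)) = Mul(Add(-554, Rational(-21171, 2728)), Rational(1, 11084)) = Mul(Rational(-1532483, 2728), Rational(1, 11084)) = Rational(-1532483, 30237152)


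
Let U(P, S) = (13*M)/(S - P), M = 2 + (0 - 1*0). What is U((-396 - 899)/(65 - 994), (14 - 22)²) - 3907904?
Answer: -227287580390/58161 ≈ -3.9079e+6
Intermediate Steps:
M = 2 (M = 2 + (0 + 0) = 2 + 0 = 2)
U(P, S) = 26/(S - P) (U(P, S) = (13*2)/(S - P) = 26/(S - P))
U((-396 - 899)/(65 - 994), (14 - 22)²) - 3907904 = -26/((-396 - 899)/(65 - 994) - (14 - 22)²) - 3907904 = -26/(-1295/(-929) - 1*(-8)²) - 3907904 = -26/(-1295*(-1/929) - 1*64) - 3907904 = -26/(1295/929 - 64) - 3907904 = -26/(-58161/929) - 3907904 = -26*(-929/58161) - 3907904 = 24154/58161 - 3907904 = -227287580390/58161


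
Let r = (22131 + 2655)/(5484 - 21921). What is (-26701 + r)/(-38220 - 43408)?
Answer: 146303041/447239812 ≈ 0.32712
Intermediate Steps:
r = -8262/5479 (r = 24786/(-16437) = 24786*(-1/16437) = -8262/5479 ≈ -1.5079)
(-26701 + r)/(-38220 - 43408) = (-26701 - 8262/5479)/(-38220 - 43408) = -146303041/5479/(-81628) = -146303041/5479*(-1/81628) = 146303041/447239812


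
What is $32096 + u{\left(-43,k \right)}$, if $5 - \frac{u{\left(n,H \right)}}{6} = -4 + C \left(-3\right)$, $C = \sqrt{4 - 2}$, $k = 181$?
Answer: $32150 + 18 \sqrt{2} \approx 32175.0$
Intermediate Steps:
$C = \sqrt{2} \approx 1.4142$
$u{\left(n,H \right)} = 54 + 18 \sqrt{2}$ ($u{\left(n,H \right)} = 30 - 6 \left(-4 + \sqrt{2} \left(-3\right)\right) = 30 - 6 \left(-4 - 3 \sqrt{2}\right) = 30 + \left(24 + 18 \sqrt{2}\right) = 54 + 18 \sqrt{2}$)
$32096 + u{\left(-43,k \right)} = 32096 + \left(54 + 18 \sqrt{2}\right) = 32150 + 18 \sqrt{2}$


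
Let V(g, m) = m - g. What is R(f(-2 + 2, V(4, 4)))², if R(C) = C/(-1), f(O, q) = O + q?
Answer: 0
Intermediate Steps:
R(C) = -C (R(C) = C*(-1) = -C)
R(f(-2 + 2, V(4, 4)))² = (-((-2 + 2) + (4 - 1*4)))² = (-(0 + (4 - 4)))² = (-(0 + 0))² = (-1*0)² = 0² = 0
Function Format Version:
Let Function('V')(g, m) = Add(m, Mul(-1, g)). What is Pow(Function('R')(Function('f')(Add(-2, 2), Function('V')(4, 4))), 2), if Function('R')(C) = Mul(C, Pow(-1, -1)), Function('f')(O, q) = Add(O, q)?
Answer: 0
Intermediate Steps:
Function('R')(C) = Mul(-1, C) (Function('R')(C) = Mul(C, -1) = Mul(-1, C))
Pow(Function('R')(Function('f')(Add(-2, 2), Function('V')(4, 4))), 2) = Pow(Mul(-1, Add(Add(-2, 2), Add(4, Mul(-1, 4)))), 2) = Pow(Mul(-1, Add(0, Add(4, -4))), 2) = Pow(Mul(-1, Add(0, 0)), 2) = Pow(Mul(-1, 0), 2) = Pow(0, 2) = 0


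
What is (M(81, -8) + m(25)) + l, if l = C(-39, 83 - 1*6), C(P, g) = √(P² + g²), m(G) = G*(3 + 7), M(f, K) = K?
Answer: 242 + 5*√298 ≈ 328.31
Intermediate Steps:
m(G) = 10*G (m(G) = G*10 = 10*G)
l = 5*√298 (l = √((-39)² + (83 - 1*6)²) = √(1521 + (83 - 6)²) = √(1521 + 77²) = √(1521 + 5929) = √7450 = 5*√298 ≈ 86.313)
(M(81, -8) + m(25)) + l = (-8 + 10*25) + 5*√298 = (-8 + 250) + 5*√298 = 242 + 5*√298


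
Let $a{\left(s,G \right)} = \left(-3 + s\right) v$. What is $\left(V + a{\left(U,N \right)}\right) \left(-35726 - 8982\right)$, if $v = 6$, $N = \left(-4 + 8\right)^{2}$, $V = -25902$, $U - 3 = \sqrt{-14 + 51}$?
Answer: $1158026616 - 268248 \sqrt{37} \approx 1.1564 \cdot 10^{9}$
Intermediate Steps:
$U = 3 + \sqrt{37}$ ($U = 3 + \sqrt{-14 + 51} = 3 + \sqrt{37} \approx 9.0828$)
$N = 16$ ($N = 4^{2} = 16$)
$a{\left(s,G \right)} = -18 + 6 s$ ($a{\left(s,G \right)} = \left(-3 + s\right) 6 = -18 + 6 s$)
$\left(V + a{\left(U,N \right)}\right) \left(-35726 - 8982\right) = \left(-25902 - \left(18 - 6 \left(3 + \sqrt{37}\right)\right)\right) \left(-35726 - 8982\right) = \left(-25902 + \left(-18 + \left(18 + 6 \sqrt{37}\right)\right)\right) \left(-44708\right) = \left(-25902 + 6 \sqrt{37}\right) \left(-44708\right) = 1158026616 - 268248 \sqrt{37}$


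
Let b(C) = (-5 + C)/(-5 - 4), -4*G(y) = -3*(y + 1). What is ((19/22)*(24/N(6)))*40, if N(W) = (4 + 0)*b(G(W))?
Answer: -82080/11 ≈ -7461.8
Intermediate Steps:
G(y) = 3/4 + 3*y/4 (G(y) = -(-3)*(y + 1)/4 = -(-3)*(1 + y)/4 = -(-3 - 3*y)/4 = 3/4 + 3*y/4)
b(C) = 5/9 - C/9 (b(C) = (-5 + C)/(-9) = (-5 + C)*(-1/9) = 5/9 - C/9)
N(W) = 17/9 - W/3 (N(W) = (4 + 0)*(5/9 - (3/4 + 3*W/4)/9) = 4*(5/9 + (-1/12 - W/12)) = 4*(17/36 - W/12) = 17/9 - W/3)
((19/22)*(24/N(6)))*40 = ((19/22)*(24/(17/9 - 1/3*6)))*40 = ((19*(1/22))*(24/(17/9 - 2)))*40 = (19*(24/(-1/9))/22)*40 = (19*(24*(-9))/22)*40 = ((19/22)*(-216))*40 = -2052/11*40 = -82080/11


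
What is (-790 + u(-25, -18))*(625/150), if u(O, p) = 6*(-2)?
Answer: -10025/3 ≈ -3341.7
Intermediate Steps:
u(O, p) = -12
(-790 + u(-25, -18))*(625/150) = (-790 - 12)*(625/150) = -501250/150 = -802*25/6 = -10025/3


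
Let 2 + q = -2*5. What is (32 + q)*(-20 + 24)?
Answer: 80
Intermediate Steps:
q = -12 (q = -2 - 2*5 = -2 - 10 = -12)
(32 + q)*(-20 + 24) = (32 - 12)*(-20 + 24) = 20*4 = 80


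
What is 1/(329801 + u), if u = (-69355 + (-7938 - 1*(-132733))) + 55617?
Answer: 1/440858 ≈ 2.2683e-6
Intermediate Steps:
u = 111057 (u = (-69355 + (-7938 + 132733)) + 55617 = (-69355 + 124795) + 55617 = 55440 + 55617 = 111057)
1/(329801 + u) = 1/(329801 + 111057) = 1/440858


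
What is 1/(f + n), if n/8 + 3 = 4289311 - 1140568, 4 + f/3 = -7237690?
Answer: 1/3476838 ≈ 2.8762e-7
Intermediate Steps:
f = -21713082 (f = -12 + 3*(-7237690) = -12 - 21713070 = -21713082)
n = 25189920 (n = -24 + 8*(4289311 - 1140568) = -24 + 8*3148743 = -24 + 25189944 = 25189920)
1/(f + n) = 1/(-21713082 + 25189920) = 1/3476838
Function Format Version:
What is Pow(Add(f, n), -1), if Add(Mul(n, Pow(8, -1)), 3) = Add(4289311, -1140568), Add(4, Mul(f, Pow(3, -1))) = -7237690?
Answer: Rational(1, 3476838) ≈ 2.8762e-7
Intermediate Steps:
f = -21713082 (f = Add(-12, Mul(3, -7237690)) = Add(-12, -21713070) = -21713082)
n = 25189920 (n = Add(-24, Mul(8, Add(4289311, -1140568))) = Add(-24, Mul(8, 3148743)) = Add(-24, 25189944) = 25189920)
Pow(Add(f, n), -1) = Pow(Add(-21713082, 25189920), -1) = Pow(3476838, -1) = Rational(1, 3476838)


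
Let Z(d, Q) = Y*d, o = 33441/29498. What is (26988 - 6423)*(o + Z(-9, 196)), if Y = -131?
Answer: 715900204395/29498 ≈ 2.4269e+7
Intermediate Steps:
o = 33441/29498 (o = 33441*(1/29498) = 33441/29498 ≈ 1.1337)
Z(d, Q) = -131*d
(26988 - 6423)*(o + Z(-9, 196)) = (26988 - 6423)*(33441/29498 - 131*(-9)) = 20565*(33441/29498 + 1179) = 20565*(34811583/29498) = 715900204395/29498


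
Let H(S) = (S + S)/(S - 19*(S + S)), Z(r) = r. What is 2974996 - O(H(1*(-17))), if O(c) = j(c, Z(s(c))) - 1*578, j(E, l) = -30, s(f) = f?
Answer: 2975604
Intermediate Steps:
H(S) = -2/37 (H(S) = (2*S)/(S - 38*S) = (2*S)/((-37*S)) = (2*S)*(-1/(37*S)) = -2/37)
O(c) = -608 (O(c) = -30 - 1*578 = -30 - 578 = -608)
2974996 - O(H(1*(-17))) = 2974996 - 1*(-608) = 2974996 + 608 = 2975604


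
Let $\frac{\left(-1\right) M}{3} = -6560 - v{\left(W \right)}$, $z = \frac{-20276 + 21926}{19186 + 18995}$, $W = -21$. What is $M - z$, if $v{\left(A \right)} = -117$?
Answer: $\frac{22363603}{1157} \approx 19329.0$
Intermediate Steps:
$z = \frac{50}{1157}$ ($z = \frac{1650}{38181} = 1650 \cdot \frac{1}{38181} = \frac{50}{1157} \approx 0.043215$)
$M = 19329$ ($M = - 3 \left(-6560 - -117\right) = - 3 \left(-6560 + 117\right) = \left(-3\right) \left(-6443\right) = 19329$)
$M - z = 19329 - \frac{50}{1157} = \frac{22363603}{1157}$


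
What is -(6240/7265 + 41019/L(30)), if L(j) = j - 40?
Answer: 59588127/14530 ≈ 4101.0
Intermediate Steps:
L(j) = -40 + j
-(6240/7265 + 41019/L(30)) = -(6240/7265 + 41019/(-40 + 30)) = -(6240*(1/7265) + 41019/(-10)) = -(1248/1453 + 41019*(-1/10)) = -(1248/1453 - 41019/10) = -1*(-59588127/14530) = 59588127/14530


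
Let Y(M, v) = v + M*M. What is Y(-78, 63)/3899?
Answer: 6147/3899 ≈ 1.5766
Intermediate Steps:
Y(M, v) = v + M²
Y(-78, 63)/3899 = (63 + (-78)²)/3899 = (63 + 6084)*(1/3899) = 6147*(1/3899) = 6147/3899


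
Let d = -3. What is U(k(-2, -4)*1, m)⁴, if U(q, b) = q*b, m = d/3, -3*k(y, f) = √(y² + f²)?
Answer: 400/81 ≈ 4.9383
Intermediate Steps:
k(y, f) = -√(f² + y²)/3 (k(y, f) = -√(y² + f²)/3 = -√(f² + y²)/3)
m = -1 (m = -3/3 = -3*⅓ = -1)
U(q, b) = b*q
U(k(-2, -4)*1, m)⁴ = (-(-√((-4)² + (-2)²)/3))⁴ = (-(-√(16 + 4)/3))⁴ = (-(-2*√5/3))⁴ = (-(-2)*√5/3)⁴ = (2*√5/3)⁴ = 400/81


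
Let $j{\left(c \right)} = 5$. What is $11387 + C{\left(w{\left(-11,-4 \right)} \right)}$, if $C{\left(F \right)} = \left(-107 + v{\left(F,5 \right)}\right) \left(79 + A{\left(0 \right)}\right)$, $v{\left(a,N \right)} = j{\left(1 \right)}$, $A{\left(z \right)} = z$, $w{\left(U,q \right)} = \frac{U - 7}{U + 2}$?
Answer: $3329$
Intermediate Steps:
$w{\left(U,q \right)} = \frac{-7 + U}{2 + U}$
$v{\left(a,N \right)} = 5$
$C{\left(F \right)} = -8058$ ($C{\left(F \right)} = \left(-107 + 5\right) \left(79 + 0\right) = \left(-102\right) 79 = -8058$)
$11387 + C{\left(w{\left(-11,-4 \right)} \right)} = 11387 - 8058 = 3329$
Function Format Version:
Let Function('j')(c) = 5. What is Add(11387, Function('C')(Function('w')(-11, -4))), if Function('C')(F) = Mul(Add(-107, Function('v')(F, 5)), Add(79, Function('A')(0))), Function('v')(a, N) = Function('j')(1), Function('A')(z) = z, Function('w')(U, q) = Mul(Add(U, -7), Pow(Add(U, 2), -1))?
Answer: 3329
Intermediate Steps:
Function('w')(U, q) = Mul(Pow(Add(2, U), -1), Add(-7, U)) (Function('w')(U, q) = Mul(Add(-7, U), Pow(Add(2, U), -1)) = Mul(Pow(Add(2, U), -1), Add(-7, U)))
Function('v')(a, N) = 5
Function('C')(F) = -8058 (Function('C')(F) = Mul(Add(-107, 5), Add(79, 0)) = Mul(-102, 79) = -8058)
Add(11387, Function('C')(Function('w')(-11, -4))) = Add(11387, -8058) = 3329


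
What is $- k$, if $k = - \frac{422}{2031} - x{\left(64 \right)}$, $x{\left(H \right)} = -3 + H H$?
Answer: $\frac{8313305}{2031} \approx 4093.2$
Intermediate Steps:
$x{\left(H \right)} = -3 + H^{2}$
$k = - \frac{8313305}{2031}$ ($k = - \frac{422}{2031} - \left(-3 + 64^{2}\right) = \left(-422\right) \frac{1}{2031} - \left(-3 + 4096\right) = - \frac{422}{2031} - 4093 = - \frac{8313305}{2031} \approx -4093.2$)
$- k = \left(-1\right) \left(- \frac{8313305}{2031}\right) = \frac{8313305}{2031}$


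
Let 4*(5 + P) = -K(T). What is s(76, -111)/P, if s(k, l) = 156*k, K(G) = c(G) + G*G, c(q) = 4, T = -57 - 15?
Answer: -1976/217 ≈ -9.1060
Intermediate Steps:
T = -72
K(G) = 4 + G² (K(G) = 4 + G*G = 4 + G²)
P = -1302 (P = -5 + (-(4 + (-72)²))/4 = -5 + (-(4 + 5184))/4 = -5 + (-1*5188)/4 = -5 + (¼)*(-5188) = -5 - 1297 = -1302)
s(76, -111)/P = (156*76)/(-1302) = 11856*(-1/1302) = -1976/217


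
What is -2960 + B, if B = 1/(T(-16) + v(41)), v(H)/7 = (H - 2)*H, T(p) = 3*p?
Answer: -32989199/11145 ≈ -2960.0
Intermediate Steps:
v(H) = 7*H*(-2 + H) (v(H) = 7*((H - 2)*H) = 7*((-2 + H)*H) = 7*(H*(-2 + H)) = 7*H*(-2 + H))
B = 1/11145 (B = 1/(3*(-16) + 7*41*(-2 + 41)) = 1/(-48 + 7*41*39) = 1/(-48 + 11193) = 1/11145 ≈ 8.9726e-5)
-2960 + B = -2960 + 1/11145 = -32989199/11145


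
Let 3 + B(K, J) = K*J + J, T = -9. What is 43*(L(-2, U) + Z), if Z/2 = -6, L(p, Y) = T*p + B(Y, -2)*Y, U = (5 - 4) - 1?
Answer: 258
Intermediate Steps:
B(K, J) = -3 + J + J*K (B(K, J) = -3 + (K*J + J) = -3 + (J*K + J) = -3 + (J + J*K) = -3 + J + J*K)
U = 0 (U = 1 - 1 = 0)
L(p, Y) = -9*p + Y*(-5 - 2*Y) (L(p, Y) = -9*p + (-3 - 2 - 2*Y)*Y = -9*p + (-5 - 2*Y)*Y = -9*p + Y*(-5 - 2*Y))
Z = -12 (Z = 2*(-6) = -12)
43*(L(-2, U) + Z) = 43*((-9*(-2) - 1*0*(5 + 2*0)) - 12) = 43*((18 - 1*0*(5 + 0)) - 12) = 43*((18 - 1*0*5) - 12) = 43*((18 + 0) - 12) = 43*(18 - 12) = 43*6 = 258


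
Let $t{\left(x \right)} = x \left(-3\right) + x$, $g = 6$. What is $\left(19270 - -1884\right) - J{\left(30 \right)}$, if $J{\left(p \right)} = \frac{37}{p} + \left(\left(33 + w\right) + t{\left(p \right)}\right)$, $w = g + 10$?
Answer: $\frac{634913}{30} \approx 21164.0$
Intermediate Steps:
$t{\left(x \right)} = - 2 x$ ($t{\left(x \right)} = - 3 x + x = - 2 x$)
$w = 16$ ($w = 6 + 10 = 16$)
$J{\left(p \right)} = 49 - 2 p + \frac{37}{p}$ ($J{\left(p \right)} = \frac{37}{p} - \left(-49 + 2 p\right) = 49 - 2 p + \frac{37}{p}$)
$\left(19270 - -1884\right) - J{\left(30 \right)} = \left(19270 - -1884\right) - \left(49 - 60 + \frac{37}{30}\right) = \left(19270 + 1884\right) - \left(49 - 60 + 37 \cdot \frac{1}{30}\right) = 21154 - \left(49 - 60 + \frac{37}{30}\right) = 21154 - - \frac{293}{30} = 21154 + \frac{293}{30} = \frac{634913}{30}$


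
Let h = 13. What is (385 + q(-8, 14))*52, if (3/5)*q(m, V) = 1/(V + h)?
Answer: 1621880/81 ≈ 20023.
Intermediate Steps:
q(m, V) = 5/(3*(13 + V)) (q(m, V) = 5/(3*(V + 13)) = 5/(3*(13 + V)))
(385 + q(-8, 14))*52 = (385 + 5/(3*(13 + 14)))*52 = (385 + (5/3)/27)*52 = (385 + (5/3)*(1/27))*52 = (385 + 5/81)*52 = (31190/81)*52 = 1621880/81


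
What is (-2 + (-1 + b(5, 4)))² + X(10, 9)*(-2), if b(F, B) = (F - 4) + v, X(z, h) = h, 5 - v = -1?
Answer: -2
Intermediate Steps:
v = 6 (v = 5 - 1*(-1) = 5 + 1 = 6)
b(F, B) = 2 + F (b(F, B) = (F - 4) + 6 = (-4 + F) + 6 = 2 + F)
(-2 + (-1 + b(5, 4)))² + X(10, 9)*(-2) = (-2 + (-1 + (2 + 5)))² + 9*(-2) = (-2 + (-1 + 7))² - 18 = (-2 + 6)² - 18 = 4² - 18 = 16 - 18 = -2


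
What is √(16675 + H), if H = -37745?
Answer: 7*I*√430 ≈ 145.16*I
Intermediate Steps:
√(16675 + H) = √(16675 - 37745) = √(-21070) = 7*I*√430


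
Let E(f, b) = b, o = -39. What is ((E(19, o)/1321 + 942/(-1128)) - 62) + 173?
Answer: 27351899/248348 ≈ 110.14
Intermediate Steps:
((E(19, o)/1321 + 942/(-1128)) - 62) + 173 = ((-39/1321 + 942/(-1128)) - 62) + 173 = ((-39*1/1321 + 942*(-1/1128)) - 62) + 173 = ((-39/1321 - 157/188) - 62) + 173 = (-214729/248348 - 62) + 173 = -15612305/248348 + 173 = 27351899/248348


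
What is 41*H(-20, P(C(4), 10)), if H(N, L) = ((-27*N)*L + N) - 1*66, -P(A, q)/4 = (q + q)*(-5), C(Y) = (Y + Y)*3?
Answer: 8852474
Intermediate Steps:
C(Y) = 6*Y (C(Y) = (2*Y)*3 = 6*Y)
P(A, q) = 40*q (P(A, q) = -4*(q + q)*(-5) = -4*2*q*(-5) = -(-40)*q = 40*q)
H(N, L) = -66 + N - 27*L*N (H(N, L) = (-27*L*N + N) - 66 = (N - 27*L*N) - 66 = -66 + N - 27*L*N)
41*H(-20, P(C(4), 10)) = 41*(-66 - 20 - 27*40*10*(-20)) = 41*(-66 - 20 - 27*400*(-20)) = 41*(-66 - 20 + 216000) = 41*215914 = 8852474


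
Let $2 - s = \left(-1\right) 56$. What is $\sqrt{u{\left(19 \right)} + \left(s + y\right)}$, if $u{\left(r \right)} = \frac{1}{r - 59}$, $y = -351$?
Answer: $\frac{i \sqrt{117210}}{20} \approx 17.118 i$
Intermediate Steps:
$s = 58$ ($s = 2 - \left(-1\right) 56 = 2 - -56 = 2 + 56 = 58$)
$u{\left(r \right)} = \frac{1}{-59 + r}$
$\sqrt{u{\left(19 \right)} + \left(s + y\right)} = \sqrt{\frac{1}{-59 + 19} + \left(58 - 351\right)} = \sqrt{\frac{1}{-40} - 293} = \sqrt{- \frac{1}{40} - 293} = \sqrt{- \frac{11721}{40}} = \frac{i \sqrt{117210}}{20}$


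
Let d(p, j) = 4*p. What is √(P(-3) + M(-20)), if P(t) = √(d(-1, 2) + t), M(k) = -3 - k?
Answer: √(17 + I*√7) ≈ 4.1355 + 0.31988*I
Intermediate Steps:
P(t) = √(-4 + t) (P(t) = √(4*(-1) + t) = √(-4 + t))
√(P(-3) + M(-20)) = √(√(-4 - 3) + (-3 - 1*(-20))) = √(√(-7) + (-3 + 20)) = √(I*√7 + 17) = √(17 + I*√7)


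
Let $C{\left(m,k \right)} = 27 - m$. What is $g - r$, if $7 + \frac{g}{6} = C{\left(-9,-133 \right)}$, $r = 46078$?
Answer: $-45904$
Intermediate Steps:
$g = 174$ ($g = -42 + 6 \left(27 - -9\right) = -42 + 6 \left(27 + 9\right) = -42 + 6 \cdot 36 = -42 + 216 = 174$)
$g - r = 174 - 46078 = -45904$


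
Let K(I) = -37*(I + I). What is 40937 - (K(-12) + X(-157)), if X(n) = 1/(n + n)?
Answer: 12575387/314 ≈ 40049.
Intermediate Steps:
X(n) = 1/(2*n)
K(I) = -74*I
40937 - (K(-12) + X(-157)) = 40937 - (-74*(-12) + (1/2)/(-157)) = 40937 - (888 + (1/2)*(-1/157)) = 40937 - (888 - 1/314) = 40937 - 1*278831/314 = 40937 - 278831/314 = 12575387/314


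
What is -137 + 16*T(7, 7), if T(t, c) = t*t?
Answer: 647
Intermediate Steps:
T(t, c) = t²
-137 + 16*T(7, 7) = -137 + 16*7² = -137 + 16*49 = -137 + 784 = 647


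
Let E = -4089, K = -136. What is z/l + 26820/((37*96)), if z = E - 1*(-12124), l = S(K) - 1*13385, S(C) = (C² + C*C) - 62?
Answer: 11000287/1393864 ≈ 7.8919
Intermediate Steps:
S(C) = -62 + 2*C² (S(C) = (C² + C²) - 62 = 2*C² - 62 = -62 + 2*C²)
l = 23545 (l = (-62 + 2*(-136)²) - 1*13385 = (-62 + 2*18496) - 13385 = (-62 + 36992) - 13385 = 36930 - 13385 = 23545)
z = 8035 (z = -4089 - 1*(-12124) = -4089 + 12124 = 8035)
z/l + 26820/((37*96)) = 8035/23545 + 26820/((37*96)) = 8035*(1/23545) + 26820/3552 = 1607/4709 + 26820*(1/3552) = 1607/4709 + 2235/296 = 11000287/1393864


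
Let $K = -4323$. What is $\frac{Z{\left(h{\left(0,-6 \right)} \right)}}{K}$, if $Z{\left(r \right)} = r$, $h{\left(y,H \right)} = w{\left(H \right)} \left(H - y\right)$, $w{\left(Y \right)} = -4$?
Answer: $- \frac{8}{1441} \approx -0.0055517$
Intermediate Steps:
$h{\left(y,H \right)} = - 4 H + 4 y$ ($h{\left(y,H \right)} = - 4 \left(H - y\right) = - 4 H + 4 y$)
$\frac{Z{\left(h{\left(0,-6 \right)} \right)}}{K} = \frac{\left(-4\right) \left(-6\right) + 4 \cdot 0}{-4323} = \left(24 + 0\right) \left(- \frac{1}{4323}\right) = 24 \left(- \frac{1}{4323}\right) = - \frac{8}{1441}$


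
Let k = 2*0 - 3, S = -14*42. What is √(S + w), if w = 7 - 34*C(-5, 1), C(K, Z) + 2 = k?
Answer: I*√411 ≈ 20.273*I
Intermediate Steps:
S = -588
k = -3 (k = 0 - 3 = -3)
C(K, Z) = -5 (C(K, Z) = -2 - 3 = -5)
w = 177 (w = 7 - 34*(-5) = 7 + 170 = 177)
√(S + w) = √(-588 + 177) = √(-411) = I*√411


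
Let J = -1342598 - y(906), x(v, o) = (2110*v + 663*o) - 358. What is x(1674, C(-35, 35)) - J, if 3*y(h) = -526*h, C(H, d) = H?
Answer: 4692323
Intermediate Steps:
x(v, o) = -358 + 663*o + 2110*v (x(v, o) = (663*o + 2110*v) - 358 = -358 + 663*o + 2110*v)
y(h) = -526*h/3 (y(h) = (-526*h)/3 = -526*h/3)
J = -1183746 (J = -1342598 - (-526)*906/3 = -1342598 - 1*(-158852) = -1342598 + 158852 = -1183746)
x(1674, C(-35, 35)) - J = (-358 + 663*(-35) + 2110*1674) - 1*(-1183746) = (-358 - 23205 + 3532140) + 1183746 = 3508577 + 1183746 = 4692323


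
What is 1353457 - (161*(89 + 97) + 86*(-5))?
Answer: 1323941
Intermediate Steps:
1353457 - (161*(89 + 97) + 86*(-5)) = 1353457 - (161*186 - 430) = 1353457 - (29946 - 430) = 1353457 - 1*29516 = 1353457 - 29516 = 1323941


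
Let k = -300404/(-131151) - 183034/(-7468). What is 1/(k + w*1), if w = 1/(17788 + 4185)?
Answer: 10760569966482/288379736109553 ≈ 0.037314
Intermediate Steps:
k = 13124254603/489717834 (k = -300404*(-1/131151) - 183034*(-1/7468) = 300404/131151 + 91517/3734 = 13124254603/489717834 ≈ 26.800)
w = 1/21973 ≈ 4.5510e-5
1/(k + w*1) = 1/(13124254603/489717834 + (1/21973)*1) = 1/(13124254603/489717834 + 1/21973) = 1/(288379736109553/10760569966482) = 10760569966482/288379736109553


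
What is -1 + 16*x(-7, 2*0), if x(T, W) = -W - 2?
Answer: -33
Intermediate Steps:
x(T, W) = -2 - W
-1 + 16*x(-7, 2*0) = -1 + 16*(-2 - 2*0) = -1 + 16*(-2 - 1*0) = -1 + 16*(-2 + 0) = -1 + 16*(-2) = -1 - 32 = -33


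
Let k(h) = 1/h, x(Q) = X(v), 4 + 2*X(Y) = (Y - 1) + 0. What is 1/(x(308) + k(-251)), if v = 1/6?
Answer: -3012/7291 ≈ -0.41311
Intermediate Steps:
v = ⅙ ≈ 0.16667
X(Y) = -5/2 + Y/2 (X(Y) = -2 + ((Y - 1) + 0)/2 = -2 + ((-1 + Y) + 0)/2 = -2 + (-1 + Y)/2 = -2 + (-½ + Y/2) = -5/2 + Y/2)
x(Q) = -29/12 (x(Q) = -5/2 + (½)*(⅙) = -5/2 + 1/12 = -29/12)
1/(x(308) + k(-251)) = 1/(-29/12 + 1/(-251)) = 1/(-29/12 - 1/251) = 1/(-7291/3012) = -3012/7291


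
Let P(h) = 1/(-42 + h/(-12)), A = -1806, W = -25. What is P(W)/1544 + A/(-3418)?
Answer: 166954155/315983846 ≈ 0.52836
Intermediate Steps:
P(h) = 1/(-42 - h/12) (P(h) = 1/(-42 + h*(-1/12)) = 1/(-42 - h/12))
P(W)/1544 + A/(-3418) = -12/(504 - 25)/1544 - 1806/(-3418) = -12/479*(1/1544) - 1806*(-1/3418) = -12*1/479*(1/1544) + 903/1709 = -12/479*1/1544 + 903/1709 = -3/184894 + 903/1709 = 166954155/315983846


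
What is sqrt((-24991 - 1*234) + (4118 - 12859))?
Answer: 3*I*sqrt(3774) ≈ 184.3*I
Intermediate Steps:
sqrt((-24991 - 1*234) + (4118 - 12859)) = sqrt((-24991 - 234) - 8741) = sqrt(-25225 - 8741) = sqrt(-33966) = 3*I*sqrt(3774)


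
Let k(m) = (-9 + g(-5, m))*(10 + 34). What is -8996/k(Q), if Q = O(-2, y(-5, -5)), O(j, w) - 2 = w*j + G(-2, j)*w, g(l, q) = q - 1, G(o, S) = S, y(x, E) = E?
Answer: -2249/132 ≈ -17.038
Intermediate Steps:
g(l, q) = -1 + q
O(j, w) = 2 + 2*j*w (O(j, w) = 2 + (w*j + j*w) = 2 + (j*w + j*w) = 2 + 2*j*w)
Q = 22 (Q = 2 + 2*(-2)*(-5) = 2 + 20 = 22)
k(m) = -440 + 44*m (k(m) = (-9 + (-1 + m))*(10 + 34) = (-10 + m)*44 = -440 + 44*m)
-8996/k(Q) = -8996/(-440 + 44*22) = -8996/(-440 + 968) = -8996/528 = -8996*1/528 = -2249/132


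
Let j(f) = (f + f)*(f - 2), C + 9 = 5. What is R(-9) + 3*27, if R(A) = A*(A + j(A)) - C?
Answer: -1616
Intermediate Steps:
C = -4 (C = -9 + 5 = -4)
j(f) = 2*f*(-2 + f) (j(f) = (2*f)*(-2 + f) = 2*f*(-2 + f))
R(A) = 4 + A*(A + 2*A*(-2 + A)) (R(A) = A*(A + 2*A*(-2 + A)) - 1*(-4) = A*(A + 2*A*(-2 + A)) + 4 = 4 + A*(A + 2*A*(-2 + A)))
R(-9) + 3*27 = (4 - 3*(-9)**2 + 2*(-9)**3) + 3*27 = (4 - 3*81 + 2*(-729)) + 81 = (4 - 243 - 1458) + 81 = -1697 + 81 = -1616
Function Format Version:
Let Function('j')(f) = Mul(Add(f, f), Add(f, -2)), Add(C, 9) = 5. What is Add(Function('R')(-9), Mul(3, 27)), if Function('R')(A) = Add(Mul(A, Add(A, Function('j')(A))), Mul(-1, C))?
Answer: -1616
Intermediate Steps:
C = -4 (C = Add(-9, 5) = -4)
Function('j')(f) = Mul(2, f, Add(-2, f)) (Function('j')(f) = Mul(Mul(2, f), Add(-2, f)) = Mul(2, f, Add(-2, f)))
Function('R')(A) = Add(4, Mul(A, Add(A, Mul(2, A, Add(-2, A))))) (Function('R')(A) = Add(Mul(A, Add(A, Mul(2, A, Add(-2, A)))), Mul(-1, -4)) = Add(Mul(A, Add(A, Mul(2, A, Add(-2, A)))), 4) = Add(4, Mul(A, Add(A, Mul(2, A, Add(-2, A))))))
Add(Function('R')(-9), Mul(3, 27)) = Add(Add(4, Mul(-3, Pow(-9, 2)), Mul(2, Pow(-9, 3))), Mul(3, 27)) = Add(Add(4, Mul(-3, 81), Mul(2, -729)), 81) = Add(Add(4, -243, -1458), 81) = Add(-1697, 81) = -1616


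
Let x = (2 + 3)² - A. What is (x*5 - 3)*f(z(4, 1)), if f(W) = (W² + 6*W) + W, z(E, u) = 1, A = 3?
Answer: 856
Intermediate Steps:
x = 22 (x = (2 + 3)² - 1*3 = 5² - 3 = 25 - 3 = 22)
f(W) = W² + 7*W
(x*5 - 3)*f(z(4, 1)) = (22*5 - 3)*(1*(7 + 1)) = (110 - 3)*(1*8) = 107*8 = 856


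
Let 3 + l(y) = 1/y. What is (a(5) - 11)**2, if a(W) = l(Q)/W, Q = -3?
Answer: 1225/9 ≈ 136.11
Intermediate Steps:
l(y) = -3 + 1/y
a(W) = -10/(3*W) (a(W) = (-3 + 1/(-3))/W = (-3 - 1/3)/W = -10/(3*W))
(a(5) - 11)**2 = (-10/3/5 - 11)**2 = (-10/3*1/5 - 11)**2 = (-2/3 - 11)**2 = (-35/3)**2 = 1225/9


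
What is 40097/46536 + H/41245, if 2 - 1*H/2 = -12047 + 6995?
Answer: 2124186653/1919377320 ≈ 1.1067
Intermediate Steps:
H = 10108 (H = 4 - 2*(-12047 + 6995) = 4 - 2*(-5052) = 4 + 10104 = 10108)
40097/46536 + H/41245 = 40097/46536 + 10108/41245 = 2124186653/1919377320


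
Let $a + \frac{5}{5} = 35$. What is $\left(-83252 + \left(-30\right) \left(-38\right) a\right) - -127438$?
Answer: $82946$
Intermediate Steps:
$a = 34$ ($a = -1 + 35 = 34$)
$\left(-83252 + \left(-30\right) \left(-38\right) a\right) - -127438 = \left(-83252 + \left(-30\right) \left(-38\right) 34\right) - -127438 = \left(-83252 + 1140 \cdot 34\right) + 127438 = \left(-83252 + 38760\right) + 127438 = -44492 + 127438 = 82946$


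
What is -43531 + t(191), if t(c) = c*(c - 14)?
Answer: -9724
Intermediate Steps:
t(c) = c*(-14 + c)
-43531 + t(191) = -43531 + 191*(-14 + 191) = -43531 + 191*177 = -43531 + 33807 = -9724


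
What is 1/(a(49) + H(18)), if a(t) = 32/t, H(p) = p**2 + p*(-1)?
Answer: 49/15026 ≈ 0.0032610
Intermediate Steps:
H(p) = p**2 - p
1/(a(49) + H(18)) = 1/(32/49 + 18*(-1 + 18)) = 1/(32*(1/49) + 18*17) = 1/(32/49 + 306) = 1/(15026/49) = 49/15026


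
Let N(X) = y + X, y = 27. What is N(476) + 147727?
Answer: 148230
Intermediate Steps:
N(X) = 27 + X
N(476) + 147727 = (27 + 476) + 147727 = 503 + 147727 = 148230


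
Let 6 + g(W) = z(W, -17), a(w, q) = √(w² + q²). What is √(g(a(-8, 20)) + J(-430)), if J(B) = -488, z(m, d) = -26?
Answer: 2*I*√130 ≈ 22.803*I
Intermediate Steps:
a(w, q) = √(q² + w²)
g(W) = -32 (g(W) = -6 - 26 = -32)
√(g(a(-8, 20)) + J(-430)) = √(-32 - 488) = √(-520) = 2*I*√130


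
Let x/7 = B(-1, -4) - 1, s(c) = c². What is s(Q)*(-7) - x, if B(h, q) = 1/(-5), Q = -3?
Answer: -273/5 ≈ -54.600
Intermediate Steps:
B(h, q) = -⅕
x = -42/5 (x = 7*(-⅕ - 1) = 7*(-6/5) = -42/5 ≈ -8.4000)
s(Q)*(-7) - x = (-3)²*(-7) - 1*(-42/5) = 9*(-7) + 42/5 = -63 + 42/5 = -273/5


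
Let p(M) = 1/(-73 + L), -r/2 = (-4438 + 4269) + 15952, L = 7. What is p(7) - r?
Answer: 2083355/66 ≈ 31566.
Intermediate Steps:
r = -31566 (r = -2*((-4438 + 4269) + 15952) = -2*(-169 + 15952) = -2*15783 = -31566)
p(M) = -1/66 (p(M) = 1/(-73 + 7) = 1/(-66) = -1/66)
p(7) - r = -1/66 - 1*(-31566) = -1/66 + 31566 = 2083355/66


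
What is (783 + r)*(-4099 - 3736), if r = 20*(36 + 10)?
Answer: -13343005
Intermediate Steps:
r = 920 (r = 20*46 = 920)
(783 + r)*(-4099 - 3736) = (783 + 920)*(-4099 - 3736) = 1703*(-7835) = -13343005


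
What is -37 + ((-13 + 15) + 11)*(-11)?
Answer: -180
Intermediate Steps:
-37 + ((-13 + 15) + 11)*(-11) = -37 + (2 + 11)*(-11) = -37 + 13*(-11) = -37 - 143 = -180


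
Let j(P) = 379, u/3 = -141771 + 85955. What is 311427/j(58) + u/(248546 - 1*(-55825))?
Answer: 31575294875/38452203 ≈ 821.16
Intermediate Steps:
u = -167448 (u = 3*(-141771 + 85955) = 3*(-55816) = -167448)
311427/j(58) + u/(248546 - 1*(-55825)) = 311427/379 - 167448/(248546 - 1*(-55825)) = 311427*(1/379) - 167448/(248546 + 55825) = 311427/379 - 167448/304371 = 311427/379 - 167448*1/304371 = 311427/379 - 55816/101457 = 31575294875/38452203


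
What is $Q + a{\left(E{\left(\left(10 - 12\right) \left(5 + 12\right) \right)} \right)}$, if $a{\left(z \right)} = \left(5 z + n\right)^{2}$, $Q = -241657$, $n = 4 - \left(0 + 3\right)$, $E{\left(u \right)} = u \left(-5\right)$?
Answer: $482544$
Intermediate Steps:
$E{\left(u \right)} = - 5 u$
$n = 1$ ($n = 4 - 3 = 1$)
$a{\left(z \right)} = \left(1 + 5 z\right)^{2}$ ($a{\left(z \right)} = \left(5 z + 1\right)^{2} = \left(1 + 5 z\right)^{2}$)
$Q + a{\left(E{\left(\left(10 - 12\right) \left(5 + 12\right) \right)} \right)} = -241657 + \left(1 + 5 \left(- 5 \left(10 - 12\right) \left(5 + 12\right)\right)\right)^{2} = -241657 + \left(1 + 5 \left(- 5 \left(\left(-2\right) 17\right)\right)\right)^{2} = -241657 + \left(1 + 5 \left(\left(-5\right) \left(-34\right)\right)\right)^{2} = -241657 + \left(1 + 5 \cdot 170\right)^{2} = -241657 + \left(1 + 850\right)^{2} = -241657 + 851^{2} = -241657 + 724201 = 482544$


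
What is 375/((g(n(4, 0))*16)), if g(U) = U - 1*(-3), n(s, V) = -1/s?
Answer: 375/44 ≈ 8.5227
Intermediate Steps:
g(U) = 3 + U (g(U) = U + 3 = 3 + U)
375/((g(n(4, 0))*16)) = 375/(((3 - 1/4)*16)) = 375/(((11/4)*16)) = 375/44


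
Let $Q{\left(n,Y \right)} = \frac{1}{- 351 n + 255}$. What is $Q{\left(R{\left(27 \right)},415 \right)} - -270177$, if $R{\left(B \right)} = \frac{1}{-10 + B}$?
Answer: $\frac{1076385185}{3984} \approx 2.7018 \cdot 10^{5}$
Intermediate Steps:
$Q{\left(n,Y \right)} = \frac{1}{255 - 351 n}$
$Q{\left(R{\left(27 \right)},415 \right)} - -270177 = - \frac{1}{-255 + \frac{351}{-10 + 27}} - -270177 = - \frac{1}{-255 + \frac{351}{17}} + 270177 = - \frac{1}{- \frac{3984}{17}} + 270177 = \left(-1\right) \left(- \frac{17}{3984}\right) + 270177 = \frac{17}{3984} + 270177 = \frac{1076385185}{3984}$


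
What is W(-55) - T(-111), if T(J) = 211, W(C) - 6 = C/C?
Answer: -204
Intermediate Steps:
W(C) = 7 (W(C) = 6 + C/C = 6 + 1 = 7)
W(-55) - T(-111) = 7 - 1*211 = 7 - 211 = -204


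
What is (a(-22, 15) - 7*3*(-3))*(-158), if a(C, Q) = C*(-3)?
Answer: -20382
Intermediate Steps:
a(C, Q) = -3*C
(a(-22, 15) - 7*3*(-3))*(-158) = (-3*(-22) - 7*3*(-3))*(-158) = (66 - 21*(-3))*(-158) = (66 + 63)*(-158) = 129*(-158) = -20382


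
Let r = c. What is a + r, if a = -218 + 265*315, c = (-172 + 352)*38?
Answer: 90097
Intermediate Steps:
c = 6840 (c = 180*38 = 6840)
r = 6840
a = 83257 (a = -218 + 83475 = 83257)
a + r = 83257 + 6840 = 90097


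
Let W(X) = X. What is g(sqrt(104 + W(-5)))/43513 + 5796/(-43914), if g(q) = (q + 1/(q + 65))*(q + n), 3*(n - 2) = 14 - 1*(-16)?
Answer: -170435854863/1314014015522 + 148695*sqrt(11)/179534638 ≈ -0.12696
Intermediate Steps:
n = 12 (n = 2 + (14 - 1*(-16))/3 = 2 + (14 + 16)/3 = 2 + (1/3)*30 = 2 + 10 = 12)
g(q) = (12 + q)*(q + 1/(65 + q)) (g(q) = (q + 1/(q + 65))*(q + 12) = (q + 1/(65 + q))*(12 + q) = (12 + q)*(q + 1/(65 + q)))
g(sqrt(104 + W(-5)))/43513 + 5796/(-43914) = ((12 + (sqrt(104 - 5))**3 + 77*(sqrt(104 - 5))**2 + 781*sqrt(104 - 5))/(65 + sqrt(104 - 5)))/43513 + 5796/(-43914) = ((12 + (sqrt(99))**3 + 77*(sqrt(99))**2 + 781*sqrt(99))/(65 + sqrt(99)))*(1/43513) + 5796*(-1/43914) = ((12 + (3*sqrt(11))**3 + 77*(3*sqrt(11))**2 + 781*(3*sqrt(11)))/(65 + 3*sqrt(11)))*(1/43513) - 966/7319 = ((12 + 297*sqrt(11) + 77*99 + 2343*sqrt(11))/(65 + 3*sqrt(11)))*(1/43513) - 966/7319 = ((12 + 297*sqrt(11) + 7623 + 2343*sqrt(11))/(65 + 3*sqrt(11)))*(1/43513) - 966/7319 = ((7635 + 2640*sqrt(11))/(65 + 3*sqrt(11)))*(1/43513) - 966/7319 = (7635 + 2640*sqrt(11))/(43513*(65 + 3*sqrt(11))) - 966/7319 = -966/7319 + (7635 + 2640*sqrt(11))/(43513*(65 + 3*sqrt(11)))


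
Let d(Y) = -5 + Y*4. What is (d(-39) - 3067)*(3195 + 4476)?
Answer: -24761988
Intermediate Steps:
d(Y) = -5 + 4*Y
(d(-39) - 3067)*(3195 + 4476) = ((-5 + 4*(-39)) - 3067)*(3195 + 4476) = ((-5 - 156) - 3067)*7671 = (-161 - 3067)*7671 = -3228*7671 = -24761988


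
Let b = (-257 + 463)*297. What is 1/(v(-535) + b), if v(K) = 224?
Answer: 1/61406 ≈ 1.6285e-5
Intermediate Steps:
b = 61182 (b = 206*297 = 61182)
1/(v(-535) + b) = 1/(224 + 61182) = 1/61406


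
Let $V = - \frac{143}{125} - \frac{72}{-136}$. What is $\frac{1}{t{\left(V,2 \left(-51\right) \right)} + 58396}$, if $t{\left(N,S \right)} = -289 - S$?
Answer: $\frac{1}{58209} \approx 1.7179 \cdot 10^{-5}$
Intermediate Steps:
$V = - \frac{1306}{2125}$ ($V = \left(-143\right) \frac{1}{125} - - \frac{9}{17} = - \frac{143}{125} + \frac{9}{17} = - \frac{1306}{2125} \approx -0.61459$)
$\frac{1}{t{\left(V,2 \left(-51\right) \right)} + 58396} = \frac{1}{\left(-289 - 2 \left(-51\right)\right) + 58396} = \frac{1}{\left(-289 - -102\right) + 58396} = \frac{1}{\left(-289 + 102\right) + 58396} = \frac{1}{-187 + 58396} = \frac{1}{58209}$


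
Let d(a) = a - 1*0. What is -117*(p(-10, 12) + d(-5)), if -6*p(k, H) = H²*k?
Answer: -27495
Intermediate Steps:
d(a) = a (d(a) = a + 0 = a)
p(k, H) = -k*H²/6 (p(k, H) = -H²*k/6 = -k*H²/6)
-117*(p(-10, 12) + d(-5)) = -117*(-⅙*(-10)*12² - 5) = -117*(-⅙*(-10)*144 - 5) = -117*(240 - 5) = -117*235 = -27495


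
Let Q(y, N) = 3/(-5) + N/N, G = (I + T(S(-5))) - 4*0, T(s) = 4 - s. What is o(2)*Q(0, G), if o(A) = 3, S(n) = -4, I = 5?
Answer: 6/5 ≈ 1.2000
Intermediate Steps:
G = 13 (G = (5 + (4 - 1*(-4))) - 4*0 = (5 + (4 + 4)) + 0 = (5 + 8) + 0 = 13 + 0 = 13)
Q(y, N) = ⅖ (Q(y, N) = 3*(-⅕) + 1 = -⅗ + 1 = ⅖)
o(2)*Q(0, G) = 3*(⅖) = 6/5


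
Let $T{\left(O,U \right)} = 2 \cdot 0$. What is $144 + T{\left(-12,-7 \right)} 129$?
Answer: $144$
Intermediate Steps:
$T{\left(O,U \right)} = 0$
$144 + T{\left(-12,-7 \right)} 129 = 144 + 0 \cdot 129 = 144 + 0 = 144$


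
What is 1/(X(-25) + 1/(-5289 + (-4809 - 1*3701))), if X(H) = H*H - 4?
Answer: 13799/8569178 ≈ 0.0016103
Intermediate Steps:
X(H) = -4 + H**2 (X(H) = H**2 - 4 = -4 + H**2)
1/(X(-25) + 1/(-5289 + (-4809 - 1*3701))) = 1/((-4 + (-25)**2) + 1/(-5289 + (-4809 - 1*3701))) = 1/((-4 + 625) + 1/(-5289 + (-4809 - 3701))) = 1/(621 + 1/(-5289 - 8510)) = 1/(621 + 1/(-13799)) = 1/(621 - 1/13799) = 1/(8569178/13799) = 13799/8569178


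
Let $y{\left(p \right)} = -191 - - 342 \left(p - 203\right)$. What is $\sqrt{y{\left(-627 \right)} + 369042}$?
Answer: $\sqrt{84991} \approx 291.53$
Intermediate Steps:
$y{\left(p \right)} = -69617 + 342 p$ ($y{\left(p \right)} = -191 - - 342 \left(-203 + p\right) = -191 - \left(69426 - 342 p\right) = -191 + \left(-69426 + 342 p\right) = -69617 + 342 p$)
$\sqrt{y{\left(-627 \right)} + 369042} = \sqrt{\left(-69617 + 342 \left(-627\right)\right) + 369042} = \sqrt{\left(-69617 - 214434\right) + 369042} = \sqrt{-284051 + 369042} = \sqrt{84991}$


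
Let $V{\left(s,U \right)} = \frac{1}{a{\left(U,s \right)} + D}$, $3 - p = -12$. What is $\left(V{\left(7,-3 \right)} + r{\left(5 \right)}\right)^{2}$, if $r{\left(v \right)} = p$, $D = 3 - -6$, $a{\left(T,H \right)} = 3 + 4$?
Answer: $\frac{58081}{256} \approx 226.88$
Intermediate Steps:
$a{\left(T,H \right)} = 7$
$D = 9$ ($D = 3 + 6 = 9$)
$p = 15$ ($p = 3 - -12 = 3 + 12 = 15$)
$V{\left(s,U \right)} = \frac{1}{16}$ ($V{\left(s,U \right)} = \frac{1}{7 + 9} = \frac{1}{16}$)
$r{\left(v \right)} = 15$
$\left(V{\left(7,-3 \right)} + r{\left(5 \right)}\right)^{2} = \left(\frac{1}{16} + 15\right)^{2} = \left(\frac{241}{16}\right)^{2} = \frac{58081}{256}$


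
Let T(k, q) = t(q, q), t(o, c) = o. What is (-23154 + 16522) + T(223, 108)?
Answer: -6524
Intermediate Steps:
T(k, q) = q
(-23154 + 16522) + T(223, 108) = (-23154 + 16522) + 108 = -6632 + 108 = -6524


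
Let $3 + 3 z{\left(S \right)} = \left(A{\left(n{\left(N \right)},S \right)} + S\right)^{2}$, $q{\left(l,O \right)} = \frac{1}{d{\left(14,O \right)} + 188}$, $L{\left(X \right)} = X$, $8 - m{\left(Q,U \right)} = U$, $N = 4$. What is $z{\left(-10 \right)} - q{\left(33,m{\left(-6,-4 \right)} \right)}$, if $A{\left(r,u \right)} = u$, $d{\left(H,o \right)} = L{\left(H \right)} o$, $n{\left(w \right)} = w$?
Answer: $\frac{141329}{1068} \approx 132.33$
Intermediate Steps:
$m{\left(Q,U \right)} = 8 - U$
$d{\left(H,o \right)} = H o$
$q{\left(l,O \right)} = \frac{1}{188 + 14 O}$ ($q{\left(l,O \right)} = \frac{1}{14 O + 188} = \frac{1}{188 + 14 O}$)
$z{\left(S \right)} = -1 + \frac{4 S^{2}}{3}$ ($z{\left(S \right)} = -1 + \frac{\left(S + S\right)^{2}}{3} = -1 + \frac{\left(2 S\right)^{2}}{3} = -1 + \frac{4 S^{2}}{3}$)
$z{\left(-10 \right)} - q{\left(33,m{\left(-6,-4 \right)} \right)} = \left(-1 + \frac{4 \left(-10\right)^{2}}{3}\right) - \frac{1}{2 \left(94 + 7 \left(8 - -4\right)\right)} = \left(-1 + \frac{4}{3} \cdot 100\right) - \frac{1}{2 \left(94 + 7 \left(8 + 4\right)\right)} = \left(-1 + \frac{400}{3}\right) - \frac{1}{2 \left(94 + 7 \cdot 12\right)} = \frac{397}{3} - \frac{1}{2 \left(94 + 84\right)} = \frac{397}{3} - \frac{1}{2 \cdot 178} = \frac{397}{3} - \frac{1}{2} \cdot \frac{1}{178} = \frac{397}{3} - \frac{1}{356} = \frac{141329}{1068}$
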